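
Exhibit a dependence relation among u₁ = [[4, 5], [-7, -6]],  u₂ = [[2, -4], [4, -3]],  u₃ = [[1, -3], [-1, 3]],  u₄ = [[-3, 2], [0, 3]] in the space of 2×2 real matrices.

Write each element as a vector in ℝ⁴ using {E₁₁, E₁₂, E₂₁, E₂₂}.
Set up α₁u₁ + … + α₄u₄ = 0 and solve the homogeneous system.
The free variable yields coefficients (1, 2, 1, 3) (any nonzero multiple also works).

u₁ + 2u₂ + u₃ + 3u₄ = 0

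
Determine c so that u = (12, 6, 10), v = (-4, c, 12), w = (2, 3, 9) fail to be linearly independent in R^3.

c = 24/11

The vectors are dependent exactly when the determinant of the matrix with rows u, v, w vanishes.
Expanding, det = 88*c - 192.
This vanishes exactly when c = 24/11.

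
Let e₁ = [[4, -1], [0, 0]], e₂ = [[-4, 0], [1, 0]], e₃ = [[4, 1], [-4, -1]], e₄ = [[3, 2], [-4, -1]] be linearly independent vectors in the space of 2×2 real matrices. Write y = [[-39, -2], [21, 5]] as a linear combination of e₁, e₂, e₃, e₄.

y = -4e₁ + e₂ - 4e₃ - e₄

Take coordinate vectors relative to {E₁₁, E₁₂, E₂₁, E₂₂}.
Write y = a₁e₁ + … + a₄e₄ and equate components.
Back-substitution yields (a₁, …, a₄) = (-4, 1, -4, -1).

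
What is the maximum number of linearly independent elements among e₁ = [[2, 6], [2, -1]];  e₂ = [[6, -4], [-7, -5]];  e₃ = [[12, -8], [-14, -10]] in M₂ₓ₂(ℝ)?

2

Pass to coordinate vectors with respect to the basis {E₁₁, E₁₂, E₂₁, E₂₂}.
Apply Gaussian elimination to the matrix whose rows are e₁, e₂, e₃.
Reduction leaves 2 leading entries, giving rank 2.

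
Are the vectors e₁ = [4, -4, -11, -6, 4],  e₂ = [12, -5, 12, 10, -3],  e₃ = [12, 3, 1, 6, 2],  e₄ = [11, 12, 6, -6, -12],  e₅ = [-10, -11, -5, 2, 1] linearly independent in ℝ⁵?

The matrix [e₁|e₂|e₃|e₄|e₅] has determinant -205902.
A nonzero determinant means the columns are linearly independent.

linearly independent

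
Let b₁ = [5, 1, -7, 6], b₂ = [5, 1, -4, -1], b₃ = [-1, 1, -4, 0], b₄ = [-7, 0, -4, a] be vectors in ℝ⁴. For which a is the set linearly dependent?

a = 21/2

Place the vectors as rows of a 4×4 matrix; dependence ⇔ determinant zero.
The determinant works out to 189 - 18*a.
Solving 189 - 18*a = 0 yields a = 21/2.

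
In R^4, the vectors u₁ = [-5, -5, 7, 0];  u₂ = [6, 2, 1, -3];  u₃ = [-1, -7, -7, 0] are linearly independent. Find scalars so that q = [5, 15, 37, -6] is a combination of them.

Set up the augmented matrix [u₁ | u₂ | u₃ | q] and row-reduce.
Row-reducing the augmented matrix gives the unique coefficients (c₁, c₂, c₃) = (2, 2, -3).

q = 2u₁ + 2u₂ - 3u₃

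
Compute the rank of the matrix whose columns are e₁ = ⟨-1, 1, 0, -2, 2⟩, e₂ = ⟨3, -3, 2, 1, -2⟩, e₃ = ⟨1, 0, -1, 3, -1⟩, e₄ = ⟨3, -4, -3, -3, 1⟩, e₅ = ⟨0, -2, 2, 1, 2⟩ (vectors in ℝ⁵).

Row-reduce the 5×5 matrix with these as rows.
Exactly 5 pivots survive; hence the rank is 5.

rank 5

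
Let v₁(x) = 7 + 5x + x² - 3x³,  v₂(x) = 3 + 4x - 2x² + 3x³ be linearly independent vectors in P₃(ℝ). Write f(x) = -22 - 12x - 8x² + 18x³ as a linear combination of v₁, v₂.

f = -4v₁ + 2v₂

Work in coordinates with respect to the standard basis {1, x, …, x³}.
Write f = α₁v₁ + α₂v₂ and equate components.
Back-substitution yields (α₁, α₂) = (-4, 2).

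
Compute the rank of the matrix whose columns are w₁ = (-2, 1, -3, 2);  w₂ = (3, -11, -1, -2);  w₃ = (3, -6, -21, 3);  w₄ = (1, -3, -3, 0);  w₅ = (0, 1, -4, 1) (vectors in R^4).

3

Apply Gaussian elimination to the matrix whose rows are w₁, w₂, w₃, w₄, w₅.
Exactly 3 pivots survive; hence the rank is 3.
(With 5 elements in a 4-dimensional space the rank is at most 4.)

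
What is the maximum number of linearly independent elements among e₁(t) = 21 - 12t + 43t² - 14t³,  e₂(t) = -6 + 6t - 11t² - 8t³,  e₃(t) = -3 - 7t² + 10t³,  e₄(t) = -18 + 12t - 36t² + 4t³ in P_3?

2

Use coordinates relative to {1, t, …, t³}.
Row-reduce the 4×4 matrix with these as rows.
The echelon form has 2 nonzero rows, so the rank is 2.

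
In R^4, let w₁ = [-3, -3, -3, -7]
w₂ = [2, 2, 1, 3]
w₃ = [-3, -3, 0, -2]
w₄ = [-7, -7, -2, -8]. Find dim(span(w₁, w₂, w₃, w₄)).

Apply Gaussian elimination to the matrix whose rows are w₁, w₂, w₃, w₄.
Exactly 2 pivots survive; hence the rank is 2.

dim = 2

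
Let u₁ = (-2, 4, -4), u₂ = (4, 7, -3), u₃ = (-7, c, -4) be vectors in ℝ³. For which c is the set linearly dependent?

Dependence holds iff the 3×3 matrix [u₁ u₂ u₃] is singular.
Cofactor expansion gives det = 8 - 22*c.
This vanishes exactly when c = 4/11.

c = 4/11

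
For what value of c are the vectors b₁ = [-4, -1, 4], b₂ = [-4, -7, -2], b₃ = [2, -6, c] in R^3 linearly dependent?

c = -17/2

Place the vectors as rows of a 3×3 matrix; dependence ⇔ determinant zero.
Cofactor expansion gives det = 24*c + 204.
Setting this to zero gives c = -17/2.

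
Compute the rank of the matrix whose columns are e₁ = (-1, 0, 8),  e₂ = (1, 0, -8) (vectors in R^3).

1

Put the 3×2 matrix [e₁|e₂] into echelon form.
Reduction leaves 1 leading entry, giving rank 1.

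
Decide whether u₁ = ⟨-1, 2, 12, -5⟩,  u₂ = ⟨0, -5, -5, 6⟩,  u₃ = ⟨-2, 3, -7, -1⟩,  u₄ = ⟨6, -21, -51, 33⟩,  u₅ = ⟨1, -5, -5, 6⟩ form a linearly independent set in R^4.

linearly dependent

There are 5 vectors in a 4-dimensional space, so they cannot be linearly independent.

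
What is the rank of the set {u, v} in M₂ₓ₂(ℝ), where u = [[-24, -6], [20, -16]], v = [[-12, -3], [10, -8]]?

Represent each element by its coordinate vector in ℝ⁴.
Apply Gaussian elimination to the matrix whose rows are u, v.
There is 1 pivot column, so rank = 1.

1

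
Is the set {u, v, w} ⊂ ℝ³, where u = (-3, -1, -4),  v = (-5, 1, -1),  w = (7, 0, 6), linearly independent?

linearly independent

Form the 3×3 matrix with these as columns; its determinant is -13.
A nonzero determinant means the columns are linearly independent.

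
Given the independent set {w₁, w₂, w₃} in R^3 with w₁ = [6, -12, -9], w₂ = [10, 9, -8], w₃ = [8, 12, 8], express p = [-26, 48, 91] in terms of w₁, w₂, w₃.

p = -3w₁ - 4w₂ + 4w₃

Solve the system with w₁, w₂, w₃ as columns and p as the right-hand side.
The system has the unique solution (α₁, α₂, α₃) = (-3, -4, 4).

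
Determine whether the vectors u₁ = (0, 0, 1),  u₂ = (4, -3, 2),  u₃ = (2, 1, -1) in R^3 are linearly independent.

linearly independent

Place the vectors as rows of a 3×3 matrix and reduce to echelon form.
The reduction yields 3 nonzero rows, so the rank is 3.
Since rank = 3 (the number of vectors), the set is linearly independent.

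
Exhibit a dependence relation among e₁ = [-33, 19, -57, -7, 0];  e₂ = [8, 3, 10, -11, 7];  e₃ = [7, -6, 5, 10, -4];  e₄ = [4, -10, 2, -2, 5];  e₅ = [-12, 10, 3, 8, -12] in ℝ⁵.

e₁ + 3e₂ + 3e₃ + 3e₄ + 2e₅ = 0

Solve the homogeneous system with e₁, e₂, e₃, e₄, e₅ as columns by row-reducing the coefficient matrix.
A generator of the null space is (1, 3, 3, 3, 2).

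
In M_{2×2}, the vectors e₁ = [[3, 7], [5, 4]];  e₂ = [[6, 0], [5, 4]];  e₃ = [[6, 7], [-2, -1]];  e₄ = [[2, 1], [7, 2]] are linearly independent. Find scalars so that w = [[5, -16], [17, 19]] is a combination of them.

w = e₁ + 4e₂ - 3e₃ - 2e₄

Work in coordinates with respect to the standard basis {E₁₁, E₁₂, E₂₁, E₂₂}.
Since e₁, e₂, e₃, e₄ are independent, the coefficients expressing w are uniquely determined by a linear system.
Back-substitution yields (c₁, …, c₄) = (1, 4, -3, -2).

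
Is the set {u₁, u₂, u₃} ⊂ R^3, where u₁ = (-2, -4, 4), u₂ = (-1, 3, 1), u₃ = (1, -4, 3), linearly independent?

Form the 3×3 matrix with these as columns; its determinant is -38.
A nonzero determinant means the columns are linearly independent.

linearly independent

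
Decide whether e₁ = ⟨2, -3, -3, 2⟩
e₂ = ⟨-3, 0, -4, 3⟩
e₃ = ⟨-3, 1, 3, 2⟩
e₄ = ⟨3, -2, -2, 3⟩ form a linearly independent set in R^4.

linearly independent

Row-reduce the matrix whose columns are e₁, e₂, e₃, e₄.
The reduction yields 4 nonzero rows, so the rank is 4.
Since rank = 4 (the number of vectors), the set is linearly independent.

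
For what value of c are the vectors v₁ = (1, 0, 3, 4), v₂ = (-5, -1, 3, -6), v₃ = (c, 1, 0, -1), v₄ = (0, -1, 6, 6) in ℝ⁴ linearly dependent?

c = 1/2

Place the vectors as rows of a 4×4 matrix; dependence ⇔ determinant zero.
The determinant works out to 24*c - 12.
Solving 24*c - 12 = 0 yields c = 1/2.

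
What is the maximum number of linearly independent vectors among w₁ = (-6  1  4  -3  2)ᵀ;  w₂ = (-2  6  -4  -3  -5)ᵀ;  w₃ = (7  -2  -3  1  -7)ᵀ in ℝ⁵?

3

Form the matrix with w₁, w₂, w₃ as columns and reduce.
Reduction leaves 3 leading entries, giving rank 3.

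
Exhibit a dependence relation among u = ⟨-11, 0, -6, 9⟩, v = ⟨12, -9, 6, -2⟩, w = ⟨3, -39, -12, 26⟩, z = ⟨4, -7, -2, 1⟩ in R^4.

3u + 2v - w + 3z = 0

Row-reduce the matrix with u, v, w, z as columns; the null space gives the coefficients.
The free variable yields coefficients (3, 2, -1, 3) (any nonzero multiple also works).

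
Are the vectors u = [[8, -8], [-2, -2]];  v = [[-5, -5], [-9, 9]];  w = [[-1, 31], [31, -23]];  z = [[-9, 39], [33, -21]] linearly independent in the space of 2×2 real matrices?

linearly dependent

Take coordinates with respect to the standard basis {E₁₁, E₁₂, E₂₁, E₂₂}.
Row-reduce the matrix whose columns are u, v, w, z.
The reduction yields 2 nonzero rows, so the rank is 2.
Since rank 2 < 4, the set is linearly dependent.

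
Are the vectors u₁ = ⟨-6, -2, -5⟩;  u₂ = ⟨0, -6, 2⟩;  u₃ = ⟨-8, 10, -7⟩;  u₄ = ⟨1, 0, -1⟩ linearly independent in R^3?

linearly dependent

There are 4 vectors in a 3-dimensional space, so they cannot be linearly independent.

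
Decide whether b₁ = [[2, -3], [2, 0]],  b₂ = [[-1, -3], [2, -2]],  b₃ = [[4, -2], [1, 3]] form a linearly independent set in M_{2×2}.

Take coordinates with respect to the standard basis {E₁₁, E₁₂, E₂₁, E₂₂}.
Row-reduce the matrix whose columns are b₁, b₂, b₃.
The reduction yields 3 nonzero rows, so the rank is 3.
Since rank = 3 (the number of vectors), the set is linearly independent.

linearly independent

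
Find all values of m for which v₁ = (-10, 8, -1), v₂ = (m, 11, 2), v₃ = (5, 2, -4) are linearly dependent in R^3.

m = -41/2

Dependence holds iff the 3×3 matrix [v₁ v₂ v₃] is singular.
The determinant works out to 30*m + 615.
Setting this to zero gives m = -41/2.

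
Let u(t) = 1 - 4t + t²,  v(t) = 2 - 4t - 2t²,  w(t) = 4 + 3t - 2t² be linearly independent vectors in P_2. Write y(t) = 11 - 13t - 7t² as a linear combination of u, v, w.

y = u + 3v + w

Identify each element with its coordinate vector in ℝ³ via {1, t, t²}.
Solve the system with u, v, w as columns and y as the right-hand side.
The system has the unique solution (a₁, a₂, a₃) = (1, 3, 1).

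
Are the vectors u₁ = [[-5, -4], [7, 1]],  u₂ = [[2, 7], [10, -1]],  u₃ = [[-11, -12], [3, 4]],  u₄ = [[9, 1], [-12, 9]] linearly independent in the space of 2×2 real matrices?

linearly independent

Take coordinates with respect to the standard basis {E₁₁, E₁₂, E₂₁, E₂₂}.
Form the 4×4 matrix with these as columns; its determinant is 1911.
A nonzero determinant means the columns are linearly independent.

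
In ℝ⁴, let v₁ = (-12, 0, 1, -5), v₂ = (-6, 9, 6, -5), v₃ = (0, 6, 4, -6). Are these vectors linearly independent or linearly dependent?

linearly independent

Row-reduce the matrix whose columns are v₁, v₂, v₃.
The reduction yields 3 nonzero rows, so the rank is 3.
Since rank = 3 (the number of vectors), the set is linearly independent.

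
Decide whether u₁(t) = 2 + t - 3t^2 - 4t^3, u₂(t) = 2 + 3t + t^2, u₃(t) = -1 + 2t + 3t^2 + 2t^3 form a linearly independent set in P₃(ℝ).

linearly independent

Write each element as a coordinate vector in ℝ⁴ using {1, t, …, t^3}.
Place the vectors as rows of a 3×4 matrix and reduce to echelon form.
The reduction yields 3 nonzero rows, so the rank is 3.
Since rank = 3 (the number of vectors), the set is linearly independent.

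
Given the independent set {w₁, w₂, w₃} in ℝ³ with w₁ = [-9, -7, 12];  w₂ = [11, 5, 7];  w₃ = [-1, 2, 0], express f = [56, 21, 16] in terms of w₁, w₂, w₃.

f = -w₁ + 4w₂ - 3w₃

Write f = α₁w₁ + … + α₃w₃ and equate components.
Back-substitution yields (α₁, α₂, α₃) = (-1, 4, -3).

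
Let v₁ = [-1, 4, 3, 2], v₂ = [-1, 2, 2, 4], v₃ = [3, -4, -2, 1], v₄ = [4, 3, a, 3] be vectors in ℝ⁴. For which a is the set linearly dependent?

a = 7/2

Place the vectors as rows of a 4×4 matrix; dependence ⇔ determinant zero.
Expanding, det = 105 - 30*a.
Setting this to zero gives a = 7/2.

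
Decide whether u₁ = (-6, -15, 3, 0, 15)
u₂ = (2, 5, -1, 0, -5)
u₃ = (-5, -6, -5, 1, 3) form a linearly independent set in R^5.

linearly dependent

Row-reduce the matrix whose columns are u₁, u₂, u₃.
The reduction yields 2 nonzero rows, so the rank is 2.
Since rank 2 < 3, the set is linearly dependent.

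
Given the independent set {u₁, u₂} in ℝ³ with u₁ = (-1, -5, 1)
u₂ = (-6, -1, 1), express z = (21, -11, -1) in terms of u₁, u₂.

z = 3u₁ - 4u₂

Solve the system with u₁, u₂ as columns and z as the right-hand side.
The system has the unique solution (c₁, c₂) = (3, -4).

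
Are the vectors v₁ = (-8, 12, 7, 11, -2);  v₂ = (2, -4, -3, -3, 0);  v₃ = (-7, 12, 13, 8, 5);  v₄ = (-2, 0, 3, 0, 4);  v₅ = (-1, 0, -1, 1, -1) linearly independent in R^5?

linearly dependent

The matrix [v₁|v₂|v₃|v₄|v₅] has determinant 0.
A zero determinant means the columns are linearly dependent.
Indeed v₁ + 9v₂ + 2v₃ - 2v₄ = 0.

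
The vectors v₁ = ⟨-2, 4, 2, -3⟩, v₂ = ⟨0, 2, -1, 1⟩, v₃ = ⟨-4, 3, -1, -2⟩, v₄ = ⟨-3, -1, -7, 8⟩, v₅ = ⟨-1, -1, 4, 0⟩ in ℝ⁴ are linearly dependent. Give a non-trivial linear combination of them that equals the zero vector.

3v₁ - 3v₂ - 2v₃ + v₄ - v₅ = 0

Write the vectors as columns of a matrix and find a nonzero vector in its null space.
One solution (up to scaling) is (3, -3, -2, 1, -1).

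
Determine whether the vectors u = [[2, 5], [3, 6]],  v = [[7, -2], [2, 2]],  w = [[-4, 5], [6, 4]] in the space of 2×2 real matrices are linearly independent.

linearly independent

Write each element as a coordinate vector in ℝ⁴ using {E₁₁, E₁₂, E₂₁, E₂₂}.
Row-reduce the matrix whose columns are u, v, w.
The reduction yields 3 nonzero rows, so the rank is 3.
Since rank = 3 (the number of vectors), the set is linearly independent.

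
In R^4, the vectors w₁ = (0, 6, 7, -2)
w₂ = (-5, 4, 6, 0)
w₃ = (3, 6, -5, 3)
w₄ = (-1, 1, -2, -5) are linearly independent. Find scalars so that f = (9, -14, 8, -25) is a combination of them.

Solve the system with w₁, w₂, w₃, w₄ as columns and f as the right-hand side.
Row-reducing the augmented matrix gives the unique coefficients (a₁, …, a₄) = (3, -4, -3, 2).

f = 3w₁ - 4w₂ - 3w₃ + 2w₄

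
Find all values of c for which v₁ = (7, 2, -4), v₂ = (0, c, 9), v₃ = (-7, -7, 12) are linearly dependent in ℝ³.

c = -45/8

Place the vectors as rows of a 3×3 matrix; dependence ⇔ determinant zero.
Cofactor expansion gives det = 56*c + 315.
Setting this to zero gives c = -45/8.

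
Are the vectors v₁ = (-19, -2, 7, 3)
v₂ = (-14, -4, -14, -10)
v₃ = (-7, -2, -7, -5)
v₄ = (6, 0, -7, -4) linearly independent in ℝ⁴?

Place the vectors as rows of a 4×4 matrix and reduce to echelon form.
The reduction yields 2 nonzero rows, so the rank is 2.
Since rank 2 < 4, the set is linearly dependent.
Indeed v₂ - 2v₃ = 0.

linearly dependent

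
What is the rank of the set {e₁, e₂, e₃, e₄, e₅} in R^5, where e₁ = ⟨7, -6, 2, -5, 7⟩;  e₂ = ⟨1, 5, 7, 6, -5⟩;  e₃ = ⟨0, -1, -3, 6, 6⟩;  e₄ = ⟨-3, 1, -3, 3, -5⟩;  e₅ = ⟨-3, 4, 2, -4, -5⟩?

Put the 5×5 matrix [e₁|e₂|e₃|e₄|e₅] into echelon form.
The echelon form has 5 nonzero rows, so the rank is 5.

rank 5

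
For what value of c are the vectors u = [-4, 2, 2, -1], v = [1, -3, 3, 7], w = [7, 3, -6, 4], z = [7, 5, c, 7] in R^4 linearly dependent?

c = -6

Dependence holds iff the 4×4 matrix [u v w z] is singular.
Cofactor expansion gives det = -198*c - 1188.
Setting this to zero gives c = -6.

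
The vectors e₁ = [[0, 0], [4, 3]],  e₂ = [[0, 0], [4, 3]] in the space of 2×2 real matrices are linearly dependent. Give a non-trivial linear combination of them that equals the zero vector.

Pass to coordinate vectors relative to the basis {E₁₁, E₁₂, E₂₁, E₂₂}.
Solve the homogeneous system with e₁, e₂ as columns by row-reducing the coefficient matrix.
A generator of the null space is (1, -1).

e₁ - e₂ = 0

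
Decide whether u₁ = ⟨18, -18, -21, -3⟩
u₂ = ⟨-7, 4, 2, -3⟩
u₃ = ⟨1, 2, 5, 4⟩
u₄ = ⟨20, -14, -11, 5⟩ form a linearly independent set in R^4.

The matrix [u₁|u₂|u₃|u₄] has determinant 0.
A zero determinant means the columns are linearly dependent.
Indeed u₁ + 3u₂ + 3u₃ = 0.

linearly dependent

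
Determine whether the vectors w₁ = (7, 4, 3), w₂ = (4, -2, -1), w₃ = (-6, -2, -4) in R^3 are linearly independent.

The matrix [w₁|w₂|w₃] has determinant 70.
A nonzero determinant means the columns are linearly independent.

linearly independent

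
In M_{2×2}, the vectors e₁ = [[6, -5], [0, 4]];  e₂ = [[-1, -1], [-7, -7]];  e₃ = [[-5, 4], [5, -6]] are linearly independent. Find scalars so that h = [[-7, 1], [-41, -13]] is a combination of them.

Take coordinate vectors relative to {E₁₁, E₁₂, E₂₁, E₂₂}.
Solve the system with e₁, e₂, e₃ as columns and h as the right-hand side.
Back-substitution yields (a₁, a₂, a₃) = (-4, 3, -4).

h = -4e₁ + 3e₂ - 4e₃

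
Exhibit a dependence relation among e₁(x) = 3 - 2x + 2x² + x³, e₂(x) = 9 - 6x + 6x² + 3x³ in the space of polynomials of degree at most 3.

3e₁ - e₂ = 0

Take coordinates with respect to {1, x, …, x³}.
Write the vectors as columns of a matrix and find a nonzero vector in its null space.
A generator of the null space is (3, -1).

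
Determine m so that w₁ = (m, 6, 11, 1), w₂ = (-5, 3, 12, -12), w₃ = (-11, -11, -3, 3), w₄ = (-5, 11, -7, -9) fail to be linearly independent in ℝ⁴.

The set is linearly dependent precisely when det[w₁; w₂; w₃; w₄] = 0.
The determinant works out to 32800 - 1968*m.
Setting this to zero gives m = 50/3.

m = 50/3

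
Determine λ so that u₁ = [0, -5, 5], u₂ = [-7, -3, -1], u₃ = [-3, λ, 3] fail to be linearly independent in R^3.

λ = -33/7

The set is linearly dependent precisely when det[u₁; u₂; u₃] = 0.
The determinant works out to -35*λ - 165.
Solving -35*λ - 165 = 0 yields λ = -33/7.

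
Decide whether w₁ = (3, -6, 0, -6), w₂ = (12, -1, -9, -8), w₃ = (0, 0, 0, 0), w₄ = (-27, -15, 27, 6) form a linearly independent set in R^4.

linearly dependent

One of the vectors is the zero vector, so the set is linearly dependent.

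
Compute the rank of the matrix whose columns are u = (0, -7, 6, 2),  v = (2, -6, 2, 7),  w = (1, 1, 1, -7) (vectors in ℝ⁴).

Form the matrix with u, v, w as columns and reduce.
Exactly 3 pivots survive; hence the rank is 3.

3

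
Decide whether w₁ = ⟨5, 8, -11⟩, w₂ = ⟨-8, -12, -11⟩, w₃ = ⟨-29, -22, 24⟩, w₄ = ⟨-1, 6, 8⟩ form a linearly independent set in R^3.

There are 4 vectors in a 3-dimensional space, so they cannot be linearly independent.

linearly dependent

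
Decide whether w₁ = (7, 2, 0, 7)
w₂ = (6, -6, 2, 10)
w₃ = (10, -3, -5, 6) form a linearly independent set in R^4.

Row-reduce the matrix whose columns are w₁, w₂, w₃.
The reduction yields 3 nonzero rows, so the rank is 3.
Since rank = 3 (the number of vectors), the set is linearly independent.

linearly independent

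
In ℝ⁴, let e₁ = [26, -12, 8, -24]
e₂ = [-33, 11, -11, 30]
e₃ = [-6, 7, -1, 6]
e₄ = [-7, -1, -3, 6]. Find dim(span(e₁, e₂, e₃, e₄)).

dim = 2

Row-reduce the 4×4 matrix with these as rows.
The echelon form has 2 nonzero rows, so the rank is 2.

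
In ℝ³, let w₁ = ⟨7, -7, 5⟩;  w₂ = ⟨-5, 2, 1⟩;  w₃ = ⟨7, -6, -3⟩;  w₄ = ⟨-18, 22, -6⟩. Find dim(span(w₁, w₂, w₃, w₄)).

Put the 3×4 matrix [w₁|w₂|w₃|w₄] into echelon form.
Exactly 3 pivots survive; hence the rank is 3.
(With 4 elements in a 3-dimensional space the rank is at most 3.)

dim = 3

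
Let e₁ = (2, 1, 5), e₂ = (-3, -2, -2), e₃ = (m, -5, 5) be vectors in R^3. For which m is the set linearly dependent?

m = -25/4

The set is linearly dependent precisely when det[e₁; e₂; e₃] = 0.
The determinant works out to 8*m + 50.
Setting this to zero gives m = -25/4.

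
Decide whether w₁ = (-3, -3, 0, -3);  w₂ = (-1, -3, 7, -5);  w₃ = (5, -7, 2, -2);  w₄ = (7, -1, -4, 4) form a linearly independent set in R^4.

Place the vectors as rows of a 4×4 matrix and reduce to echelon form.
The reduction yields 4 nonzero rows, so the rank is 4.
Since rank = 4 (the number of vectors), the set is linearly independent.

linearly independent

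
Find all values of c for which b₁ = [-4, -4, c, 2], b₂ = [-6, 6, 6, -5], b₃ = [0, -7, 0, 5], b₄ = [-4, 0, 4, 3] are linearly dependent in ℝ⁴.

Place the vectors as rows of a 4×4 matrix; dependence ⇔ determinant zero.
Expanding, det = 146*c - 584.
This vanishes exactly when c = 4.

c = 4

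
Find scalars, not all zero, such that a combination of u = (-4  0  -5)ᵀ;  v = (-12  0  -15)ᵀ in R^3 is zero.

Solve the homogeneous system with u, v as columns by row-reducing the coefficient matrix.
The free variable yields coefficients (3, -1) (any nonzero multiple also works).

3u - v = 0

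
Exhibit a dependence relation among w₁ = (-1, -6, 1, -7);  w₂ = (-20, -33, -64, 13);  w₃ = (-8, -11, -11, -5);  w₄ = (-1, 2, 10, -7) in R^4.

Solve the homogeneous system with w₁, w₂, w₃, w₄ as columns by row-reducing the coefficient matrix.
A generator of the null space is (1, 1, -3, 3).

w₁ + w₂ - 3w₃ + 3w₄ = 0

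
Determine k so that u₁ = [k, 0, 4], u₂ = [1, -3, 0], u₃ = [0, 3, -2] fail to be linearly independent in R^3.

k = -2

The vectors are dependent exactly when the determinant of the matrix with rows u₁, u₂, u₃ vanishes.
Expanding, det = 6*k + 12.
Solving 6*k + 12 = 0 yields k = -2.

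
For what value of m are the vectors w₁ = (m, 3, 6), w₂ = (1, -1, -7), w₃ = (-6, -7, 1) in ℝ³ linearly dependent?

Place the vectors as rows of a 3×3 matrix; dependence ⇔ determinant zero.
Cofactor expansion gives det = 45 - 50*m.
Setting this to zero gives m = 9/10.

m = 9/10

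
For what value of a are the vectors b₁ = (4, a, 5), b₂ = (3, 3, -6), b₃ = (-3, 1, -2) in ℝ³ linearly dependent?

The set is linearly dependent precisely when det[b₁; b₂; b₃] = 0.
Expanding, det = 24*a + 60.
Setting this to zero gives a = -5/2.

a = -5/2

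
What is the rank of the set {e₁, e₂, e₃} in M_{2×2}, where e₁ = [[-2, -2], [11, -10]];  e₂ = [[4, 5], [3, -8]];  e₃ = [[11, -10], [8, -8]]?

Represent each element by its coordinate vector in ℝ⁴.
Put the 4×3 matrix [e₁|e₂|e₃] into echelon form.
There are 3 pivot columns, so rank = 3.

rank 3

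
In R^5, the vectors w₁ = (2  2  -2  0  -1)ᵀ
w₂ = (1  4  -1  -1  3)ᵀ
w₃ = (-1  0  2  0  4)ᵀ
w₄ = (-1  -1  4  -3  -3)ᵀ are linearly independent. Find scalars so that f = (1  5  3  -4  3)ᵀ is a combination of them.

f = w₁ + w₂ + w₃ + w₄

Set up the augmented matrix [w₁ | w₂ | w₃ | w₄ | f] and row-reduce.
Back-substitution yields (α₁, …, α₄) = (1, 1, 1, 1).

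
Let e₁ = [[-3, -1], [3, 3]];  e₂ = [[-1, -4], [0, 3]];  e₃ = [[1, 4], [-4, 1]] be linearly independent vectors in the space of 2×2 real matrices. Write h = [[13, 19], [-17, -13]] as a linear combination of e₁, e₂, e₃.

h = -3e₁ - 2e₂ + 2e₃

Identify each element with its coordinate vector in ℝ⁴ via {E₁₁, E₁₂, E₂₁, E₂₂}.
Set up the augmented matrix [e₁ | e₂ | e₃ | h] and row-reduce.
Back-substitution yields (a₁, a₂, a₃) = (-3, -2, 2).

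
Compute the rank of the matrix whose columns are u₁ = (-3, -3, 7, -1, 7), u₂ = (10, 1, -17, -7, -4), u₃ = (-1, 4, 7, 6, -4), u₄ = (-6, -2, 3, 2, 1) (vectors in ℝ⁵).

3

Apply Gaussian elimination to the matrix whose rows are u₁, u₂, u₃, u₄.
The echelon form has 3 nonzero rows, so the rank is 3.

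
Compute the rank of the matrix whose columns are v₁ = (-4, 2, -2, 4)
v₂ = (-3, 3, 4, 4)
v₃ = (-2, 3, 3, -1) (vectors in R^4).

Put the 4×3 matrix [v₁|v₂|v₃] into echelon form.
There are 3 pivot columns, so rank = 3.

rank 3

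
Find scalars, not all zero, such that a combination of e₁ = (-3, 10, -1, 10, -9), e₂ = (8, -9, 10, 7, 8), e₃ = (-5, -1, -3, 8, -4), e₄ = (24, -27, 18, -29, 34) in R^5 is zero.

Solve the homogeneous system with e₁, e₂, e₃, e₄ as columns by row-reducing the coefficient matrix.
One solution (up to scaling) is (2, -1, 2, 1).

2e₁ - e₂ + 2e₃ + e₄ = 0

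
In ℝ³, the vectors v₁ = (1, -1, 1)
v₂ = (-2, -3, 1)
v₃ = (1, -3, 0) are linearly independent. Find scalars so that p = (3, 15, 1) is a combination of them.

p = 3v₁ - 2v₂ - 4v₃

Set up the augmented matrix [v₁ | v₂ | v₃ | p] and row-reduce.
Back-substitution yields (c₁, c₂, c₃) = (3, -2, -4).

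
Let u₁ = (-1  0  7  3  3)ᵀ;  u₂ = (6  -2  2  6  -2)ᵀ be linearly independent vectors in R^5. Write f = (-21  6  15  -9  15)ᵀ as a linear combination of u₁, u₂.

f = 3u₁ - 3u₂

Set up the augmented matrix [u₁ | u₂ | f] and row-reduce.
The system has the unique solution (α₁, α₂) = (3, -3).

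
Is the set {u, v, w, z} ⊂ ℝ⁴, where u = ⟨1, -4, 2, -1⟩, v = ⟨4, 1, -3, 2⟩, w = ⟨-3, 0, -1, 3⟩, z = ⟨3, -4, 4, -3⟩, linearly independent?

Place the vectors as rows of a 4×4 matrix and reduce to echelon form.
The reduction yields 4 nonzero rows, so the rank is 4.
Since rank = 4 (the number of vectors), the set is linearly independent.

linearly independent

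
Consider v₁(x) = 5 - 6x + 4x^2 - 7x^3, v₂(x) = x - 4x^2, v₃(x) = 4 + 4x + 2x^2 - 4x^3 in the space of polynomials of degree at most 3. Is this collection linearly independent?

linearly independent

Take coordinates with respect to the standard basis {1, x, …, x^3}.
Row-reduce the matrix whose columns are v₁, v₂, v₃.
The reduction yields 3 nonzero rows, so the rank is 3.
Since rank = 3 (the number of vectors), the set is linearly independent.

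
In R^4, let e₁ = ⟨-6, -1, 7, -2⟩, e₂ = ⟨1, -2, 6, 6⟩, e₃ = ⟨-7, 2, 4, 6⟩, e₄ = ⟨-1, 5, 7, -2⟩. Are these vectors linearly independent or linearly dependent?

linearly independent

The matrix [e₁|e₂|e₃|e₄] has determinant -3980.
A nonzero determinant means the columns are linearly independent.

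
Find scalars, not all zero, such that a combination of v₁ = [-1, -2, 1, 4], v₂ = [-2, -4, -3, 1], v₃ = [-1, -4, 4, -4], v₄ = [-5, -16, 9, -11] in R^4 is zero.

v₂ + 3v₃ - v₄ = 0

Set up α₁v₁ + … + α₄v₄ = 0 and solve the homogeneous system.
One solution (up to scaling) is (0, 1, 3, -1).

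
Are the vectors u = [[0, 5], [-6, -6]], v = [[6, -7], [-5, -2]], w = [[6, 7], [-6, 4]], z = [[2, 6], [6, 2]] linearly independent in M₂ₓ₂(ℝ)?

linearly independent

Write each element as a coordinate vector in ℝ⁴ using {E₁₁, E₁₂, E₂₁, E₂₂}.
The matrix [u|v|w|z] has determinant 6080.
A nonzero determinant means the columns are linearly independent.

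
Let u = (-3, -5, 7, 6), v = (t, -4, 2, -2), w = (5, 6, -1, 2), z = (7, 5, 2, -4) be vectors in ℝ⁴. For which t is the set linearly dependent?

Dependence holds iff the 4×4 matrix [u v w z] is singular.
The determinant works out to -340*t - 850.
This vanishes exactly when t = -5/2.

t = -5/2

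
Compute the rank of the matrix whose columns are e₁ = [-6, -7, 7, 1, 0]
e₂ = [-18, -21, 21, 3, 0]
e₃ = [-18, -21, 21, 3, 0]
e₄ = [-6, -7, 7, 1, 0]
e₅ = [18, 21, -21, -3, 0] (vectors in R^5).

Row-reduce the 5×5 matrix with these as rows.
There is 1 pivot column, so rank = 1.

1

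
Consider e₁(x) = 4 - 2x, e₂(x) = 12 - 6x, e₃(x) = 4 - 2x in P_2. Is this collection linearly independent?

Take coordinates with respect to the standard basis {1, x, x²}.
One vector is a scalar multiple of another, so the set is dependent.

linearly dependent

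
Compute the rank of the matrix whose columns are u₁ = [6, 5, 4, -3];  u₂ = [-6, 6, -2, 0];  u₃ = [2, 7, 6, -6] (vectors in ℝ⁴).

Row-reduce the 3×4 matrix with these as rows.
Reduction leaves 3 leading entries, giving rank 3.

3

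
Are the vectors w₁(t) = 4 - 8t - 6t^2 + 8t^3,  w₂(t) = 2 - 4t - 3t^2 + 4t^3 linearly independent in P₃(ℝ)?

linearly dependent

Write each element as a coordinate vector in ℝ⁴ using {1, t, …, t^3}.
Row-reduce the matrix whose columns are w₁, w₂.
The reduction yields 1 nonzero row, so the rank is 1.
Since rank 1 < 2, the set is linearly dependent.
Indeed w₁ - 2w₂ = 0.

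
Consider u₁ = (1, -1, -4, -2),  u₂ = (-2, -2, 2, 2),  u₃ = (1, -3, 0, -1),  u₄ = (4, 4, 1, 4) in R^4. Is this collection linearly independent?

Place the vectors as rows of a 4×4 matrix and reduce to echelon form.
The reduction yields 4 nonzero rows, so the rank is 4.
Since rank = 4 (the number of vectors), the set is linearly independent.

linearly independent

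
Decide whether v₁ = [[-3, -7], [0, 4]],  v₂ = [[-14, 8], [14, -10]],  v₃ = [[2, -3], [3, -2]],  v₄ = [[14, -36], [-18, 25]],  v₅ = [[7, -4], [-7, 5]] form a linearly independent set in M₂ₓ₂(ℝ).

Take coordinates with respect to the standard basis {E₁₁, E₁₂, E₂₁, E₂₂}.
There are 5 vectors in a 4-dimensional space, so they cannot be linearly independent.

linearly dependent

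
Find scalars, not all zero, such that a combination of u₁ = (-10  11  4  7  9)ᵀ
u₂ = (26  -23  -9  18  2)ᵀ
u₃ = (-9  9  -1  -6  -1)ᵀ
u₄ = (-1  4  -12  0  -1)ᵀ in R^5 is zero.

Set up α₁u₁ + … + α₄u₄ = 0 and solve the homogeneous system.
The free variable yields coefficients (0, 1, 3, -1) (any nonzero multiple also works).

u₂ + 3u₃ - u₄ = 0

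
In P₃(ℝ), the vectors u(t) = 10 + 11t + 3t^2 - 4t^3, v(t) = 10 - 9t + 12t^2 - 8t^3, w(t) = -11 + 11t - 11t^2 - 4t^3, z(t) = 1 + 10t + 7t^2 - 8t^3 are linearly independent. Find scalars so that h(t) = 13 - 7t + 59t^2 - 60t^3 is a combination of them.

Take coordinate vectors relative to {1, t, …, t^3}.
Set up the augmented matrix [u | v | w | z | h] and row-reduce.
The system has the unique solution (c₁, …, c₄) = (-2, 4, 1, 4).

h = -2u + 4v + w + 4z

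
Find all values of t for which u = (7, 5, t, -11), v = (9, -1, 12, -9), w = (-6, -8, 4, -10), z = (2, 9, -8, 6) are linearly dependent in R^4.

t = 19/4

Dependence holds iff the 4×4 matrix [u v w z] is singular.
Cofactor expansion gives det = 704*t - 3344.
This vanishes exactly when t = 19/4.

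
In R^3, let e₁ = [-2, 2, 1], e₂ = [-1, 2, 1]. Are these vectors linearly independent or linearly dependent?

Row-reduce the matrix whose columns are e₁, e₂.
The reduction yields 2 nonzero rows, so the rank is 2.
Since rank = 2 (the number of vectors), the set is linearly independent.

linearly independent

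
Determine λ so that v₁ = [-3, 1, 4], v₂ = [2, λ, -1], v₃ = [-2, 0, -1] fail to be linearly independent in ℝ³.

Place the vectors as rows of a 3×3 matrix; dependence ⇔ determinant zero.
Expanding, det = 11*λ + 4.
Solving 11*λ + 4 = 0 yields λ = -4/11.

λ = -4/11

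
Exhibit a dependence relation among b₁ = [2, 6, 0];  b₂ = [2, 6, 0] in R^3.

b₁ - b₂ = 0

Write the vectors as columns of a matrix and find a nonzero vector in its null space.
A generator of the null space is (1, -1).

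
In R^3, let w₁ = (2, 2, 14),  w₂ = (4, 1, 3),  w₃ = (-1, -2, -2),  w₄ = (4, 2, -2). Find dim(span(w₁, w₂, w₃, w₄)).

Put the 3×4 matrix [w₁|w₂|w₃|w₄] into echelon form.
There are 3 pivot columns, so rank = 3.
(With 4 elements in a 3-dimensional space the rank is at most 3.)

dim = 3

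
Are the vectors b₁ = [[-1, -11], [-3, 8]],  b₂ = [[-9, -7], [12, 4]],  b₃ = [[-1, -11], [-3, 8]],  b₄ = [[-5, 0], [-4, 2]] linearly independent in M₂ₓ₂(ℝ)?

Take coordinates with respect to the standard basis {E₁₁, E₁₂, E₂₁, E₂₂}.
Two of the vectors are equal, giving an immediate dependence.

linearly dependent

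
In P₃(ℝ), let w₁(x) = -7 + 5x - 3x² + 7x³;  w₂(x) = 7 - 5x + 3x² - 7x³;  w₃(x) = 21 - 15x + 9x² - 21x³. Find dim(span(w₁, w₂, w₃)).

Use coordinates relative to {1, x, …, x³}.
Row-reduce the 3×4 matrix with these as rows.
The echelon form has 1 nonzero row, so the rank is 1.

1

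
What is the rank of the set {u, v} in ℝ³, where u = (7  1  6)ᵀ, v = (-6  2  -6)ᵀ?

Form the matrix with u, v as columns and reduce.
Reduction leaves 2 leading entries, giving rank 2.

rank 2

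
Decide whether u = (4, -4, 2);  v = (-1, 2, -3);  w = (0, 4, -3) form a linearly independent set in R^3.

linearly independent

Place the vectors as rows of a 3×3 matrix and reduce to echelon form.
The reduction yields 3 nonzero rows, so the rank is 3.
Since rank = 3 (the number of vectors), the set is linearly independent.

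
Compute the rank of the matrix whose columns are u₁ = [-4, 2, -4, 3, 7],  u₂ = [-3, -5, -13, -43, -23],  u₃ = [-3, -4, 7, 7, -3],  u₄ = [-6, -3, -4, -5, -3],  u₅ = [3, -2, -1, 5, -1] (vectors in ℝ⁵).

4

Apply Gaussian elimination to the matrix whose rows are u₁, u₂, u₃, u₄, u₅.
The echelon form has 4 nonzero rows, so the rank is 4.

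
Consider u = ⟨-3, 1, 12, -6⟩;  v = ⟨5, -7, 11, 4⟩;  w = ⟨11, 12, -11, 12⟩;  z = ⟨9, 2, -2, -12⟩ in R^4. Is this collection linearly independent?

Place the vectors as rows of a 4×4 matrix and reduce to echelon form.
The reduction yields 4 nonzero rows, so the rank is 4.
Since rank = 4 (the number of vectors), the set is linearly independent.

linearly independent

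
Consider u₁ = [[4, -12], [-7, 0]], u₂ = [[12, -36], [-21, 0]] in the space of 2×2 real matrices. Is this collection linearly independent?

linearly dependent

Take coordinates with respect to the standard basis {E₁₁, E₁₂, E₂₁, E₂₂}.
Place the vectors as rows of a 2×4 matrix and reduce to echelon form.
The reduction yields 1 nonzero row, so the rank is 1.
Since rank 1 < 2, the set is linearly dependent.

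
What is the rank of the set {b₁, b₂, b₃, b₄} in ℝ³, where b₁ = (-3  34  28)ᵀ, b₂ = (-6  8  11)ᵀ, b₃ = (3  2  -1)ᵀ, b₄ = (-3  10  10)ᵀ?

Apply Gaussian elimination to the matrix whose rows are b₁, b₂, b₃, b₄.
Reduction leaves 2 leading entries, giving rank 2.
(With 4 elements in a 3-dimensional space the rank is at most 3.)

2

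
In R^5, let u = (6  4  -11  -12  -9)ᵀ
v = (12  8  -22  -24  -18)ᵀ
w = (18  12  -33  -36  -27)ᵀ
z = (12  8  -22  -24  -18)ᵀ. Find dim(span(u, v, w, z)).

1

Row-reduce the 4×5 matrix with these as rows.
There is 1 pivot column, so rank = 1.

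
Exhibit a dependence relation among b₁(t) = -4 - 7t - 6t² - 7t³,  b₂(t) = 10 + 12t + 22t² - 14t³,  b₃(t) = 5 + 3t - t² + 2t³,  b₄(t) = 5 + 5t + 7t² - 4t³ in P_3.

b₂ + b₃ - 3b₄ = 0

Pass to coordinate vectors relative to the basis {1, t, …, t³}.
Set up α₁b₁ + … + α₄b₄ = 0 and solve the homogeneous system.
The free variable yields coefficients (0, 1, 1, -3) (any nonzero multiple also works).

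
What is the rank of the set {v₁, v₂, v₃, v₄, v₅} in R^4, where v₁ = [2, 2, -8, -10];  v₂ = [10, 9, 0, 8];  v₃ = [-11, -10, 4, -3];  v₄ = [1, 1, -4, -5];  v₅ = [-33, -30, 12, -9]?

2

Form the matrix with v₁, v₂, v₃, v₄, v₅ as columns and reduce.
There are 2 pivot columns, so rank = 2.
(With 5 elements in a 4-dimensional space the rank is at most 4.)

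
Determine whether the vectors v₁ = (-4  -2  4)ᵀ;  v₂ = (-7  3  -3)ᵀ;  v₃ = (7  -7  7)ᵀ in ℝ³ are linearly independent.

Row-reduce the matrix whose columns are v₁, v₂, v₃.
The reduction yields 3 nonzero rows, so the rank is 3.
Since rank = 3 (the number of vectors), the set is linearly independent.

linearly independent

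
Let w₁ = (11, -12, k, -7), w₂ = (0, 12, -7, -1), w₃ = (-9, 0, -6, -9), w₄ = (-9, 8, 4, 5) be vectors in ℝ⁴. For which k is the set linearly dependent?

k = -14/3

The vectors are dependent exactly when the determinant of the matrix with rows w₁, w₂, w₃, w₄ vanishes.
Cofactor expansion gives det = 1584*k + 7392.
This vanishes exactly when k = -14/3.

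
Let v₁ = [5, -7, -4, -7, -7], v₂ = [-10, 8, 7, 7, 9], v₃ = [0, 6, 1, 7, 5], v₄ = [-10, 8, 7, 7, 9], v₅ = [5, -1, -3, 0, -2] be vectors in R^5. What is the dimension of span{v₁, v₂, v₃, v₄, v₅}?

2

Apply Gaussian elimination to the matrix whose rows are v₁, v₂, v₃, v₄, v₅.
Exactly 2 pivots survive; hence the rank is 2.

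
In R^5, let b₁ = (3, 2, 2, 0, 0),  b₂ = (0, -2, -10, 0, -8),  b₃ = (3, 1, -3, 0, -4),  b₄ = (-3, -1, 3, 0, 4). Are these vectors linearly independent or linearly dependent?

linearly dependent

Row-reduce the matrix whose columns are b₁, b₂, b₃, b₄.
The reduction yields 2 nonzero rows, so the rank is 2.
Since rank 2 < 4, the set is linearly dependent.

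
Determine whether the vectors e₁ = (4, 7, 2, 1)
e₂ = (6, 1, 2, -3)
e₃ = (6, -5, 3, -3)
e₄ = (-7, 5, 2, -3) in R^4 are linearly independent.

linearly independent

Row-reduce the matrix whose columns are e₁, e₂, e₃, e₄.
The reduction yields 4 nonzero rows, so the rank is 4.
Since rank = 4 (the number of vectors), the set is linearly independent.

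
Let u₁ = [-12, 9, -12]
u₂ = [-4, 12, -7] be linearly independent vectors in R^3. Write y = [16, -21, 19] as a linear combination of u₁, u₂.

Set up the augmented matrix [u₁ | u₂ | y] and row-reduce.
The system has the unique solution (c₁, c₂) = (-1, -1).

y = -u₁ - u₂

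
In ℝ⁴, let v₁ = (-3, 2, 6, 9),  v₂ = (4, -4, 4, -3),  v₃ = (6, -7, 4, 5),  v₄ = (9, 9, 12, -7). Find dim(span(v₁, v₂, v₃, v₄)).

Apply Gaussian elimination to the matrix whose rows are v₁, v₂, v₃, v₄.
Reduction leaves 4 leading entries, giving rank 4.

dim = 4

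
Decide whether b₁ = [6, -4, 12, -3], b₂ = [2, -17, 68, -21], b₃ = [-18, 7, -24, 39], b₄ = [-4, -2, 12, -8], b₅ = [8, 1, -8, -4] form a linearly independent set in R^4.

linearly dependent

There are 5 vectors in a 4-dimensional space, so they cannot be linearly independent.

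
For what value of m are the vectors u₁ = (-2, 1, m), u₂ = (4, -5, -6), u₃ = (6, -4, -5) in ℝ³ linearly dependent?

Dependence holds iff the 3×3 matrix [u₁ u₂ u₃] is singular.
Expanding, det = 14*m - 18.
This vanishes exactly when m = 9/7.

m = 9/7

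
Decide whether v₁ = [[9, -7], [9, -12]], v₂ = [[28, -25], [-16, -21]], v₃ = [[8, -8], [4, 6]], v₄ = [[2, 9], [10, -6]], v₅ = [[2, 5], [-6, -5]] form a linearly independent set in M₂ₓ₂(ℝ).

Take coordinates with respect to the standard basis {E₁₁, E₁₂, E₂₁, E₂₂}.
There are 5 vectors in a 4-dimensional space, so they cannot be linearly independent.

linearly dependent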